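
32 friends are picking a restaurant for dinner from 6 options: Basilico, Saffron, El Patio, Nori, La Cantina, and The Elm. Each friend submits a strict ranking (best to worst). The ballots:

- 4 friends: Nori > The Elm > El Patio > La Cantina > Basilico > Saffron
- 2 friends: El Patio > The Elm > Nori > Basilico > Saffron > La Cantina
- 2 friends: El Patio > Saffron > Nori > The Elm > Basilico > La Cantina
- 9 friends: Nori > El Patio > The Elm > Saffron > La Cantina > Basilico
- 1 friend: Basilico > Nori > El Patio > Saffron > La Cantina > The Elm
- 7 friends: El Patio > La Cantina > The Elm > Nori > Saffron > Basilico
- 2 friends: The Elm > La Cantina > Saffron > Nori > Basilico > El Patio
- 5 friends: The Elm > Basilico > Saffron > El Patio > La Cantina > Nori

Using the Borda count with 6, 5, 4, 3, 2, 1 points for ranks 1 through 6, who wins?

El Patio

Basilico: 4·2 + 2·3 + 2·2 + 9·1 + 1·6 + 7·1 + 2·2 + 5·5 = 69
Saffron: 4·1 + 2·2 + 2·5 + 9·3 + 1·3 + 7·2 + 2·4 + 5·4 = 90
El Patio: 4·4 + 2·6 + 2·6 + 9·5 + 1·4 + 7·6 + 2·1 + 5·3 = 148
Nori: 4·6 + 2·4 + 2·4 + 9·6 + 1·5 + 7·3 + 2·3 + 5·1 = 131
La Cantina: 4·3 + 2·1 + 2·1 + 9·2 + 1·2 + 7·5 + 2·5 + 5·2 = 91
The Elm: 4·5 + 2·5 + 2·3 + 9·4 + 1·1 + 7·4 + 2·6 + 5·6 = 143
El Patio has the highest Borda score (148).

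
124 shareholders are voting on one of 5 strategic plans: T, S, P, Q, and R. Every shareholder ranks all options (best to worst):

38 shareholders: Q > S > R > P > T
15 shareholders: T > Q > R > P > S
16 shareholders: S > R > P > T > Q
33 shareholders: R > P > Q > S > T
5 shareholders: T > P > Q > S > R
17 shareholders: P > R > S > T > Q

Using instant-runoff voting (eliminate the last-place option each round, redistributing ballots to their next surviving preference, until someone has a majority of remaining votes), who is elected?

Round 1: T 20, S 16, P 17, Q 38, R 33. Eliminate S.
Round 2: T 20, P 17, Q 38, R 49. Eliminate P.
Round 3: T 20, Q 38, R 66. R has a majority.

R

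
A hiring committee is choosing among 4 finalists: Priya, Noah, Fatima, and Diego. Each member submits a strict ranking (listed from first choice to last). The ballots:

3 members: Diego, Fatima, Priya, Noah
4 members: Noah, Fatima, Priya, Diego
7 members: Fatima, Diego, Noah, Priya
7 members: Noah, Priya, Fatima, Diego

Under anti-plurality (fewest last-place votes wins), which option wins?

Fatima

Last-place votes: Priya 7, Noah 3, Fatima 0, Diego 11.
Fatima is ranked last by the fewest voters, so Fatima wins.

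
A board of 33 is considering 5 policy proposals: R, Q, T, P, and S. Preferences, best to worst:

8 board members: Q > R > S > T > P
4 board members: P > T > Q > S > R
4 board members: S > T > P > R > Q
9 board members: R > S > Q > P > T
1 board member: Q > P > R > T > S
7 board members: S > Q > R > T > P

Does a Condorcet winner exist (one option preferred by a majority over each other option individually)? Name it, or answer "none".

Checking pairwise contests:
Q beats R 20–13.
S beats Q 20–13.
R beats T 25–8.
R beats P 24–9.
R beats S 18–15.
Every option loses at least one head-to-head, so there is no Condorcet winner.

none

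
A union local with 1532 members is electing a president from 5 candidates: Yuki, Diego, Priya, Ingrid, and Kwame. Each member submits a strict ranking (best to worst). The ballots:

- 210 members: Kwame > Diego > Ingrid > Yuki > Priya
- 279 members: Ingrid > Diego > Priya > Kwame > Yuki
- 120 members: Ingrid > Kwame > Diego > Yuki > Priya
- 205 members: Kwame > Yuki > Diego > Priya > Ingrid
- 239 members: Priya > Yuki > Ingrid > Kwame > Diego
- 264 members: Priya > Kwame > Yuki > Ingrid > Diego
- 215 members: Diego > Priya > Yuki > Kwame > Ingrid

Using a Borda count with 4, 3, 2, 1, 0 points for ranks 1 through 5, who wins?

Yuki: 210·1 + 279·0 + 120·1 + 205·3 + 239·3 + 264·2 + 215·2 = 2620
Diego: 210·3 + 279·3 + 120·2 + 205·2 + 239·0 + 264·0 + 215·4 = 2977
Priya: 210·0 + 279·2 + 120·0 + 205·1 + 239·4 + 264·4 + 215·3 = 3420
Ingrid: 210·2 + 279·4 + 120·4 + 205·0 + 239·2 + 264·1 + 215·0 = 2758
Kwame: 210·4 + 279·1 + 120·3 + 205·4 + 239·1 + 264·3 + 215·1 = 3545
Kwame has the highest Borda score (3545).

Kwame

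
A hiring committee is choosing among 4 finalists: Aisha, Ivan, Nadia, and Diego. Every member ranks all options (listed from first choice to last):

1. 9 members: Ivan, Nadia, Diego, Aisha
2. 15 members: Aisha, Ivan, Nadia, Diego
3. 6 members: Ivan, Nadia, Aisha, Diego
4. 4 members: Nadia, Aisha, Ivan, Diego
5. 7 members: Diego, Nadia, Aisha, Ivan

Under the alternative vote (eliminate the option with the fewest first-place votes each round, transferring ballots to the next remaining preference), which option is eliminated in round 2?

Round 1: Aisha 15, Ivan 15, Nadia 4, Diego 7. Eliminate Nadia.
Round 2: Aisha 19, Ivan 15, Diego 7. Eliminate Diego.

Diego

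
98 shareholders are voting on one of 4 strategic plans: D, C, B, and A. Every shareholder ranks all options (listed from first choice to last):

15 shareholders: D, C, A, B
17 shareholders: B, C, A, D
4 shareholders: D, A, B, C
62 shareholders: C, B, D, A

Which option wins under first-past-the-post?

First-place votes: D 19, C 62, B 17, A 0.
C has the most first-place votes.

C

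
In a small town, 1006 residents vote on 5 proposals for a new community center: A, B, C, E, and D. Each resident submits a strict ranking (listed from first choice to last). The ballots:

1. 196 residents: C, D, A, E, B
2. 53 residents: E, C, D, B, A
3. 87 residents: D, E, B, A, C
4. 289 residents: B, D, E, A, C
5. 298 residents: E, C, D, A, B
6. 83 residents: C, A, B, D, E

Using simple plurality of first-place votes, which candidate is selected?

First-place votes: A 0, B 289, C 279, E 351, D 87.
E has the most first-place votes.

E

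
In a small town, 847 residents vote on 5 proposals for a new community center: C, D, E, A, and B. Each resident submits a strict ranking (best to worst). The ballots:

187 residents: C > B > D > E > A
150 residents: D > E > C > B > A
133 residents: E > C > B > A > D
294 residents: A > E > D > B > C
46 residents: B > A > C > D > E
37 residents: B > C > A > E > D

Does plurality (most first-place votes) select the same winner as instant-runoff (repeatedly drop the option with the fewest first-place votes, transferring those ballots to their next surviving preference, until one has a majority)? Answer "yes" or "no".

Plurality — first-place votes: C 187, D 150, E 133, A 294, B 83. Winner: A.
Instant-runoff — R1 C 187, D 150, E 133, A 294, B 83 (B out); R2 C 224, D 150, E 133, A 340 (E out); R3 C 357, D 150, A 340 (D out); R4 C 507, A 340 (C winner). Winner: C.
The two methods disagree.

no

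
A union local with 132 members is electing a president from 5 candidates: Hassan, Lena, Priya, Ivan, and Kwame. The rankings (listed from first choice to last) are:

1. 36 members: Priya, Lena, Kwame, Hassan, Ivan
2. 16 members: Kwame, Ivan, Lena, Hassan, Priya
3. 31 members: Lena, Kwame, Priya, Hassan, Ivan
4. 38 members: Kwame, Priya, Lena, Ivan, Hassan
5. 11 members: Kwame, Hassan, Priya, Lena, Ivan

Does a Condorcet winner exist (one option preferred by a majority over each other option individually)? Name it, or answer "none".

Checking pairwise contests:
Lena beats Hassan 121–11.
Priya beats Lena 85–47.
Kwame beats Priya 96–36.
Hassan beats Ivan 78–54.
Lena beats Kwame 67–65.
Every option loses at least one head-to-head, so there is no Condorcet winner.

none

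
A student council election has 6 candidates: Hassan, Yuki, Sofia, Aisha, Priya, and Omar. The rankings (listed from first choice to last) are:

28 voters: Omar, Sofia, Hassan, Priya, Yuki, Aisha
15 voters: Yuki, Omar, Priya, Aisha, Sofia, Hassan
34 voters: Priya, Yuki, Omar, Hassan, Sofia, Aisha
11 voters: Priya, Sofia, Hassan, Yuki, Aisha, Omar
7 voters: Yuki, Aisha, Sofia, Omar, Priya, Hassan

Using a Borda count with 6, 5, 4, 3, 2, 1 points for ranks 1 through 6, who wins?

Hassan: 28·4 + 15·1 + 34·3 + 11·4 + 7·1 = 280
Yuki: 28·2 + 15·6 + 34·5 + 11·3 + 7·6 = 391
Sofia: 28·5 + 15·2 + 34·2 + 11·5 + 7·4 = 321
Aisha: 28·1 + 15·3 + 34·1 + 11·2 + 7·5 = 164
Priya: 28·3 + 15·4 + 34·6 + 11·6 + 7·2 = 428
Omar: 28·6 + 15·5 + 34·4 + 11·1 + 7·3 = 411
Priya has the highest Borda score (428).

Priya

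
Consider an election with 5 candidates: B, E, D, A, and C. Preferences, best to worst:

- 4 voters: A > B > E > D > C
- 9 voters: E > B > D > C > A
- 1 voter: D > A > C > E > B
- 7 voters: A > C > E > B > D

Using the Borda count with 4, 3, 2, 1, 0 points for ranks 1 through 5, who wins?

B: 4·3 + 9·3 + 1·0 + 7·1 = 46
E: 4·2 + 9·4 + 1·1 + 7·2 = 59
D: 4·1 + 9·2 + 1·4 + 7·0 = 26
A: 4·4 + 9·0 + 1·3 + 7·4 = 47
C: 4·0 + 9·1 + 1·2 + 7·3 = 32
E has the highest Borda score (59).

E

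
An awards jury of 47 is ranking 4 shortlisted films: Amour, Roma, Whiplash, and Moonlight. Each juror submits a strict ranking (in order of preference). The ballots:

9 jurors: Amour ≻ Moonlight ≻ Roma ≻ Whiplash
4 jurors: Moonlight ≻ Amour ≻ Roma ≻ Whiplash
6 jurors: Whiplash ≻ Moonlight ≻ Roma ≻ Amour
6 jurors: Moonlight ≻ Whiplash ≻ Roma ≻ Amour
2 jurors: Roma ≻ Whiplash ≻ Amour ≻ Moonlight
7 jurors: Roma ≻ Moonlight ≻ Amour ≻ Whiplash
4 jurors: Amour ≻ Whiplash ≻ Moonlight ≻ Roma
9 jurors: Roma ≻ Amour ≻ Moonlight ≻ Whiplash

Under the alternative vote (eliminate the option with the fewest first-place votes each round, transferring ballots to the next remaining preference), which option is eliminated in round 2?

Amour

Round 1: Amour 13, Roma 18, Whiplash 6, Moonlight 10. Eliminate Whiplash.
Round 2: Amour 13, Roma 18, Moonlight 16. Eliminate Amour.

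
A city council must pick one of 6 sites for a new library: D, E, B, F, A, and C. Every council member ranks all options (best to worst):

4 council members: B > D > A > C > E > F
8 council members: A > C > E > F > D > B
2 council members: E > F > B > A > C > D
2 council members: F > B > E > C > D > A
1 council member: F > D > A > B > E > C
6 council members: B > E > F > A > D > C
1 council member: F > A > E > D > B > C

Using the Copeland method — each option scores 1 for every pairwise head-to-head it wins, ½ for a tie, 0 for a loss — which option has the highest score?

D: ties C; loses to E, B, F, and A → score 0.5.
E: beats D and F; ties C; loses to B and A → score 2.5.
B: beats D, E, A, and C; loses to F → score 4.
F: beats D and B; ties A and C; loses to E → score 3.
A: beats D, E, and C; ties F; loses to B → score 3.5.
C: ties D, E, and F; loses to B and A → score 1.5.
B has the best pairwise record.

B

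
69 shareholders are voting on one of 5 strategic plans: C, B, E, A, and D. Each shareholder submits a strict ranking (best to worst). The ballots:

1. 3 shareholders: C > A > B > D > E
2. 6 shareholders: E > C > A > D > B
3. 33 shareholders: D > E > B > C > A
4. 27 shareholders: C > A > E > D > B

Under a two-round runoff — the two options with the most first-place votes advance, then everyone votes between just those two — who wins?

Round 1 first-place votes: C 30, B 0, E 6, A 0, D 33.
D and C advance.
Runoff: D is preferred to C by 33 voters; C by 36.
C wins the runoff.

C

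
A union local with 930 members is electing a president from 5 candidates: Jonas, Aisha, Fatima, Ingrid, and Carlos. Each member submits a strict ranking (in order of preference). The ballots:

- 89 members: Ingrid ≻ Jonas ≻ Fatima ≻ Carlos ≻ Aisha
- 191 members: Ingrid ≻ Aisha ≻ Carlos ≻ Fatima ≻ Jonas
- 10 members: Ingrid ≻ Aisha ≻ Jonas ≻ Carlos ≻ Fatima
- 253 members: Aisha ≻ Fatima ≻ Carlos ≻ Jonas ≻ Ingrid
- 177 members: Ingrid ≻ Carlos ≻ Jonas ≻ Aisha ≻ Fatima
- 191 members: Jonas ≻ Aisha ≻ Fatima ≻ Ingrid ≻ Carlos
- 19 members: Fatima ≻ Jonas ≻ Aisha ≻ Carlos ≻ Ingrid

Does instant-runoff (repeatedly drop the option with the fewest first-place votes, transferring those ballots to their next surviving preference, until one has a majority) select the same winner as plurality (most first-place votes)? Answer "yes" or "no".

Instant-runoff — R1 Jonas 191, Aisha 253, Fatima 19, Ingrid 467, Carlos 0 (Ingrid winner). Winner: Ingrid.
Plurality — first-place votes: Jonas 191, Aisha 253, Fatima 19, Ingrid 467, Carlos 0. Winner: Ingrid.
The two methods agree.

yes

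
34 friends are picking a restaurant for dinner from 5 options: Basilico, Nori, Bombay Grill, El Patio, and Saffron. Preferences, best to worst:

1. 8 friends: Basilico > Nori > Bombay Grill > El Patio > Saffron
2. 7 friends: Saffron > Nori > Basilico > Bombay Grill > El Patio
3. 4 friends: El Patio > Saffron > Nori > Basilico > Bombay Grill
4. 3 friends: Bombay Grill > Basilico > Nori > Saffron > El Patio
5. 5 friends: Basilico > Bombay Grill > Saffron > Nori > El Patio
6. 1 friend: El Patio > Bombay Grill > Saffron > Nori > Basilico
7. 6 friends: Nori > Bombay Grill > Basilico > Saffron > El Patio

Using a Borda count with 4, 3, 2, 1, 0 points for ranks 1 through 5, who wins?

Basilico

Basilico: 8·4 + 7·2 + 4·1 + 3·3 + 5·4 + 1·0 + 6·2 = 91
Nori: 8·3 + 7·3 + 4·2 + 3·2 + 5·1 + 1·1 + 6·4 = 89
Bombay Grill: 8·2 + 7·1 + 4·0 + 3·4 + 5·3 + 1·3 + 6·3 = 71
El Patio: 8·1 + 7·0 + 4·4 + 3·0 + 5·0 + 1·4 + 6·0 = 28
Saffron: 8·0 + 7·4 + 4·3 + 3·1 + 5·2 + 1·2 + 6·1 = 61
Basilico has the highest Borda score (91).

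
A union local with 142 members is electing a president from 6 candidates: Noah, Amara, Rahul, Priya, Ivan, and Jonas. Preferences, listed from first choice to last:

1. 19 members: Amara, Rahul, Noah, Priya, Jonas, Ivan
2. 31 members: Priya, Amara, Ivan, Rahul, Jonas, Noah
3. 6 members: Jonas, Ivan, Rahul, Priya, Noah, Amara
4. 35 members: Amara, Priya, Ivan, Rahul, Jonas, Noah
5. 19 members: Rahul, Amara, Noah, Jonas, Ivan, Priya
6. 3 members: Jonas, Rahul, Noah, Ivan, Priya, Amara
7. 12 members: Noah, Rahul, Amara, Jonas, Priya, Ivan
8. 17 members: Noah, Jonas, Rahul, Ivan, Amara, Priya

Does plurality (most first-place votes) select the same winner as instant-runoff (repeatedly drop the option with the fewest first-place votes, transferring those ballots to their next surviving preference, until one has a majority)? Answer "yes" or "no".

Plurality — first-place votes: Noah 29, Amara 54, Rahul 19, Priya 31, Ivan 0, Jonas 9. Winner: Amara.
Instant-runoff — R1 Noah 29, Amara 54, Rahul 19, Priya 31, Ivan 0, Jonas 9 (Ivan out); R2 Noah 29, Amara 54, Rahul 19, Priya 31, Jonas 9 (Jonas out); R3 Noah 29, Amara 54, Rahul 28, Priya 31 (Rahul out); R4 Noah 32, Amara 73, Priya 37 (Amara winner). Winner: Amara.
The two methods agree.

yes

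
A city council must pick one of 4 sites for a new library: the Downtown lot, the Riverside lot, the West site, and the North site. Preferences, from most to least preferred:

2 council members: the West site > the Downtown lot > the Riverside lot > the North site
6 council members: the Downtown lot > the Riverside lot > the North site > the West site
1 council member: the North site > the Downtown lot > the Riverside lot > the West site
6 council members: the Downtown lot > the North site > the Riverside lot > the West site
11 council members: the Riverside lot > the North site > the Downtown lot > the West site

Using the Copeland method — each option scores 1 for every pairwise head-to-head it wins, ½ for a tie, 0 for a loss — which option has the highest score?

the Downtown lot: beats the Riverside lot, the West site, and the North site → score 3.
the Riverside lot: beats the West site and the North site; loses to the Downtown lot → score 2.
the West site: loses to the Downtown lot, the Riverside lot, and the North site → score 0.
the North site: beats the West site; loses to the Downtown lot and the Riverside lot → score 1.
the Downtown lot has the best pairwise record.

the Downtown lot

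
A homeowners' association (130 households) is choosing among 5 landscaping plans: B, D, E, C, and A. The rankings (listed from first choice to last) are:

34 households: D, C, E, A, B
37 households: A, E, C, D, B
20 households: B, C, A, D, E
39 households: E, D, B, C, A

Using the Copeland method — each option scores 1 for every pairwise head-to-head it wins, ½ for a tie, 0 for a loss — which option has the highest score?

B: loses to D, E, C, and A → score 0.
D: beats B, C, and A; loses to E → score 3.
E: beats B, D, C, and A → score 4.
C: beats B and A; loses to D and E → score 2.
A: beats B; loses to D, E, and C → score 1.
E has the best pairwise record.

E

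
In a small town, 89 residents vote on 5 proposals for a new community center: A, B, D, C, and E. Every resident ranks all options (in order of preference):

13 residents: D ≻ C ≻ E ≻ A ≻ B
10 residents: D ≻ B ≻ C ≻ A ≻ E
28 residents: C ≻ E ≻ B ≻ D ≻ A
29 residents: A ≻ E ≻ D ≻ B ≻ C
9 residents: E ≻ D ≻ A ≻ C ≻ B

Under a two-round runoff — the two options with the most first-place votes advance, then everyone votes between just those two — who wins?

C

Round 1 first-place votes: A 29, B 0, D 23, C 28, E 9.
A and C advance.
Runoff: A is preferred to C by 38 voters; C by 51.
C wins the runoff.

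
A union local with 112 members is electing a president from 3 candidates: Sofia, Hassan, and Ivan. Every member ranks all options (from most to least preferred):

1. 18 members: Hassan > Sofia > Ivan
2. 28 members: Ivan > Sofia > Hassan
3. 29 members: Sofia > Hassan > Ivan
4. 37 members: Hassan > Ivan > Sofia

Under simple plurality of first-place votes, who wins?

Hassan

First-place votes: Sofia 29, Hassan 55, Ivan 28.
Hassan has the most first-place votes.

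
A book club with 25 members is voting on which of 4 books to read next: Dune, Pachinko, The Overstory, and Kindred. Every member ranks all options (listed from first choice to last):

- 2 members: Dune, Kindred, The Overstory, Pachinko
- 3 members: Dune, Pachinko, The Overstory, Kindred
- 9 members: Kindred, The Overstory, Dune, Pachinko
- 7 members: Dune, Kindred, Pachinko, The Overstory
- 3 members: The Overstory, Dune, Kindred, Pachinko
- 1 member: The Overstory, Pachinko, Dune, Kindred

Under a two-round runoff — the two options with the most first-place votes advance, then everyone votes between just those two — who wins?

Dune

Round 1 first-place votes: Dune 12, Pachinko 0, The Overstory 4, Kindred 9.
Dune and Kindred advance.
Runoff: Dune is preferred to Kindred by 16 voters; Kindred by 9.
Dune wins the runoff.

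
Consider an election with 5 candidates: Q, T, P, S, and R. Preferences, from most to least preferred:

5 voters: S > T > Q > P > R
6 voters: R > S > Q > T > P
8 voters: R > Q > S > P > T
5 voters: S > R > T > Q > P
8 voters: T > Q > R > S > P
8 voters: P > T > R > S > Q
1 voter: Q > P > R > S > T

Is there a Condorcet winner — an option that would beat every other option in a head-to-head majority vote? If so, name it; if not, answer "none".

Checking pairwise contests:
T beats Q 26–15.
S beats T 25–16.
Q beats P 33–8.
R beats S 31–10.
T beats R 21–20.
Every option loses at least one head-to-head, so there is no Condorcet winner.

none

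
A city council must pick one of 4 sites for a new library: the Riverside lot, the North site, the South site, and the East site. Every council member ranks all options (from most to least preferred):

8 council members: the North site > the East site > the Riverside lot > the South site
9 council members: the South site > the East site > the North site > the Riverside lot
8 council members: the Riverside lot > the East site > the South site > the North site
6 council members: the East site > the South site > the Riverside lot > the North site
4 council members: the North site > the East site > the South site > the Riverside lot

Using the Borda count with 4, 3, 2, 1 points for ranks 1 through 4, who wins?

the East site

the Riverside lot: 8·2 + 9·1 + 8·4 + 6·2 + 4·1 = 73
the North site: 8·4 + 9·2 + 8·1 + 6·1 + 4·4 = 80
the South site: 8·1 + 9·4 + 8·2 + 6·3 + 4·2 = 86
the East site: 8·3 + 9·3 + 8·3 + 6·4 + 4·3 = 111
the East site has the highest Borda score (111).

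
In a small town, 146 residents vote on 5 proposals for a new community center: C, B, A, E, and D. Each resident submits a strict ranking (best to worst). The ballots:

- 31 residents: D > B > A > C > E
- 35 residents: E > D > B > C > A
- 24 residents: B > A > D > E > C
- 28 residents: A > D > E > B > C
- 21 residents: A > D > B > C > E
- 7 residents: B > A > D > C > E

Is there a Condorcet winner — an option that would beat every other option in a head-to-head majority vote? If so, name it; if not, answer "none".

Checking pairwise contests:
B beats C 146–0.
D beats B 115–31.
B beats A 97–49.
B beats E 83–63.
A beats D 80–66.
Every option loses at least one head-to-head, so there is no Condorcet winner.

none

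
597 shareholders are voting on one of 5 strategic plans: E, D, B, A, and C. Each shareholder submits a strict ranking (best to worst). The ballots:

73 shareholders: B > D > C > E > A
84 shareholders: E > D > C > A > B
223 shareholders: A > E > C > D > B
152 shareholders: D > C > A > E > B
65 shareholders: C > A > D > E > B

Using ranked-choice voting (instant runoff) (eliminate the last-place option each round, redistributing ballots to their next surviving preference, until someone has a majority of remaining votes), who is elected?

D

Round 1: E 84, D 152, B 73, A 223, C 65. Eliminate C.
Round 2: E 84, D 152, B 73, A 288. Eliminate B.
Round 3: E 84, D 225, A 288. Eliminate E.
Round 4: D 309, A 288. D has a majority.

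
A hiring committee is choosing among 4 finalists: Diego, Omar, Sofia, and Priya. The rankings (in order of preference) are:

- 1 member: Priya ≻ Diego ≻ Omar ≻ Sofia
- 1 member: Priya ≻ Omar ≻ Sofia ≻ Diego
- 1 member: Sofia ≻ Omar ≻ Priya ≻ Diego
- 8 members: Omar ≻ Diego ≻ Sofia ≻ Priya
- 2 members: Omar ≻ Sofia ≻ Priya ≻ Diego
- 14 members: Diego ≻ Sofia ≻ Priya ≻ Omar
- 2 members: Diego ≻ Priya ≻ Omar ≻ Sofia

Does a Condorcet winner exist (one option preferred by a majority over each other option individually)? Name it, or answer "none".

Diego vs Omar: 17–12 for Diego.
Diego vs Sofia: 25–4 for Diego.
Diego vs Priya: 24–5 for Diego.
Diego beats every other option head-to-head.

Diego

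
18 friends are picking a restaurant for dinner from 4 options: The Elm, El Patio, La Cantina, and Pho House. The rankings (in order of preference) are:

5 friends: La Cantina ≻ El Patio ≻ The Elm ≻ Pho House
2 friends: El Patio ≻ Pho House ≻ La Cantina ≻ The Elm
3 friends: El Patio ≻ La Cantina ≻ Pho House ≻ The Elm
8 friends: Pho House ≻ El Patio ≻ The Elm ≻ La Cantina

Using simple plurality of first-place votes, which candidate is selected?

Pho House

First-place votes: The Elm 0, El Patio 5, La Cantina 5, Pho House 8.
Pho House has the most first-place votes.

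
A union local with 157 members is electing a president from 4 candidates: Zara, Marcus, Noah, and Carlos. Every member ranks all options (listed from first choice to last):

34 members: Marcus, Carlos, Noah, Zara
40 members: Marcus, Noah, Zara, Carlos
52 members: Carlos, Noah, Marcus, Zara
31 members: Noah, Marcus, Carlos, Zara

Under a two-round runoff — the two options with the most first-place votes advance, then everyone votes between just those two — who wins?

Marcus

Round 1 first-place votes: Zara 0, Marcus 74, Noah 31, Carlos 52.
Marcus and Carlos advance.
Runoff: Marcus is preferred to Carlos by 105 voters; Carlos by 52.
Marcus wins the runoff.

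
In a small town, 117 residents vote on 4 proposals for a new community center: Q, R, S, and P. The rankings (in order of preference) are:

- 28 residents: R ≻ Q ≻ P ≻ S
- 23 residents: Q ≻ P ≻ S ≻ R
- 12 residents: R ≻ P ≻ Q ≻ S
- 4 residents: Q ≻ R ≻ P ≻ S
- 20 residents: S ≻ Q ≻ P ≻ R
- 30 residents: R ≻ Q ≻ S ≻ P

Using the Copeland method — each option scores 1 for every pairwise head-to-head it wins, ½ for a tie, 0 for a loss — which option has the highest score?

R

Q: beats S and P; loses to R → score 2.
R: beats Q, S, and P → score 3.
S: loses to Q, R, and P → score 0.
P: beats S; loses to Q and R → score 1.
R has the best pairwise record.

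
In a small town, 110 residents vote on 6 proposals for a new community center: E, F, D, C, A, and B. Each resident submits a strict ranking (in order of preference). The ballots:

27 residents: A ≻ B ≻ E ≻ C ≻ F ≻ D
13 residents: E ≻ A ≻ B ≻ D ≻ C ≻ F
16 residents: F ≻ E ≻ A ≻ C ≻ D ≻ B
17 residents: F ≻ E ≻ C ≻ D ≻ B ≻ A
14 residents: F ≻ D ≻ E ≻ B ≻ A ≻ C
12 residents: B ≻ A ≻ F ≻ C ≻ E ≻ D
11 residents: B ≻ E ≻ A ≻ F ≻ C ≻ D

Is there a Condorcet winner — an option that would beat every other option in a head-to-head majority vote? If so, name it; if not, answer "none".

none

Checking pairwise contests:
F beats E 59–51.
A beats F 63–47.
E beats D 96–14.
E beats C 98–12.
E beats A 71–39.
E beats B 60–50.
Every option loses at least one head-to-head, so there is no Condorcet winner.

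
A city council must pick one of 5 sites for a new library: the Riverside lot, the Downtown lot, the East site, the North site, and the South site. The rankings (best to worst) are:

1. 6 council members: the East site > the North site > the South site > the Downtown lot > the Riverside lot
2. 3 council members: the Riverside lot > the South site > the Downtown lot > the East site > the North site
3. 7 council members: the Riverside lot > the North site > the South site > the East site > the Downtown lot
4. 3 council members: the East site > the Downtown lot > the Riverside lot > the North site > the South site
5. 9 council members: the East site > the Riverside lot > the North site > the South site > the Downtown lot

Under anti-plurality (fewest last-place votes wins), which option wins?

the East site

Last-place votes: the Riverside lot 6, the Downtown lot 16, the East site 0, the North site 3, the South site 3.
the East site is ranked last by the fewest voters, so the East site wins.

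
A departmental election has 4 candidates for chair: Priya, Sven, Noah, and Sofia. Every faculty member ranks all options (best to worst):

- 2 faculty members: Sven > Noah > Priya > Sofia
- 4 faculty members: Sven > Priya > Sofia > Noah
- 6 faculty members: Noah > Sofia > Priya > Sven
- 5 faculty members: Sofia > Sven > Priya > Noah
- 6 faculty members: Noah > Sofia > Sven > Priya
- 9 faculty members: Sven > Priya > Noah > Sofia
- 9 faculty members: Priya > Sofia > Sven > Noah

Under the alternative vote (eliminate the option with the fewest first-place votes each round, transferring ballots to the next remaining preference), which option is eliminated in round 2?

Round 1: Priya 9, Sven 15, Noah 12, Sofia 5. Eliminate Sofia.
Round 2: Priya 9, Sven 20, Noah 12. Eliminate Priya.

Priya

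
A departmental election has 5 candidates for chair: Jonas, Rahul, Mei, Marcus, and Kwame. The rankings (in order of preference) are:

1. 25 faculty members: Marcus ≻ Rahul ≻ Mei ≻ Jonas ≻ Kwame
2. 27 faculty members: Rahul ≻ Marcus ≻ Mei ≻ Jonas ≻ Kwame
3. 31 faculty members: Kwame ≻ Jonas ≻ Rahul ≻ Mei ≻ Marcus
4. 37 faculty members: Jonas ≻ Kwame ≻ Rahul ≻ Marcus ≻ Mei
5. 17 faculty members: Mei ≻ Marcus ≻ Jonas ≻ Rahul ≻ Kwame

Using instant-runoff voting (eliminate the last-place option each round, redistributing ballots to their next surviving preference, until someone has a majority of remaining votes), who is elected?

Marcus

Round 1: Jonas 37, Rahul 27, Mei 17, Marcus 25, Kwame 31. Eliminate Mei.
Round 2: Jonas 37, Rahul 27, Marcus 42, Kwame 31. Eliminate Rahul.
Round 3: Jonas 37, Marcus 69, Kwame 31. Marcus has a majority.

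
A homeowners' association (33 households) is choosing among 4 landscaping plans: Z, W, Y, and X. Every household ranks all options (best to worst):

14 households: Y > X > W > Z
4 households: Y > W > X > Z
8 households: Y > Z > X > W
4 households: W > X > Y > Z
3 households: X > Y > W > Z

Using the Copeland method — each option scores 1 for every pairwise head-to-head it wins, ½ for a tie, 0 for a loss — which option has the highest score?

Y

Z: loses to W, Y, and X → score 0.
W: beats Z; loses to Y and X → score 1.
Y: beats Z, W, and X → score 3.
X: beats Z and W; loses to Y → score 2.
Y has the best pairwise record.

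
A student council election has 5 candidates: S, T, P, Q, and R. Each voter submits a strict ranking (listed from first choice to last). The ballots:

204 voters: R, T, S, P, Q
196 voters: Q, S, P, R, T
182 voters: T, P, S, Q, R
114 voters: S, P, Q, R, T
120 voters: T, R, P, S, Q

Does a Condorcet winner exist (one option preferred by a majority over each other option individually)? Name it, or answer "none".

Checking pairwise contests:
T beats S 506–310.
R beats T 514–302.
S beats P 514–302.
S beats Q 620–196.
S beats R 492–324.
Every option loses at least one head-to-head, so there is no Condorcet winner.

none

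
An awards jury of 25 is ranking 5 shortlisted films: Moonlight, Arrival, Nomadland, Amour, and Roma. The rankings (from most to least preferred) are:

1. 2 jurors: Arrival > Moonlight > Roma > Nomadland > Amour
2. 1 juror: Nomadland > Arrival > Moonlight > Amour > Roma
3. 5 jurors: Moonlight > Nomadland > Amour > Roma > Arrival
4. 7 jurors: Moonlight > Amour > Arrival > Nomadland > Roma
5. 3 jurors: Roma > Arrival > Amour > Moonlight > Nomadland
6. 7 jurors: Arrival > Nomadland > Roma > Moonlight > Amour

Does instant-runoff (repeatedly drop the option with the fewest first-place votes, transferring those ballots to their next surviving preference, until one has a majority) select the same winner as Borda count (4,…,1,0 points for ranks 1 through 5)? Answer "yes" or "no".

Instant-runoff — R1 Moonlight 12, Arrival 9, Nomadland 1, Amour 0, Roma 3 (Amour out); R2 Moonlight 12, Arrival 9, Nomadland 1, Roma 3 (Nomadland out); R3 Moonlight 12, Arrival 10, Roma 3 (Roma out); R4 Moonlight 12, Arrival 13 (Arrival winner). Winner: Arrival.
Borda — scores: Moonlight 66, Arrival 62, Nomadland 49, Amour 38, Roma 35. Winner: Moonlight.
The two methods disagree.

no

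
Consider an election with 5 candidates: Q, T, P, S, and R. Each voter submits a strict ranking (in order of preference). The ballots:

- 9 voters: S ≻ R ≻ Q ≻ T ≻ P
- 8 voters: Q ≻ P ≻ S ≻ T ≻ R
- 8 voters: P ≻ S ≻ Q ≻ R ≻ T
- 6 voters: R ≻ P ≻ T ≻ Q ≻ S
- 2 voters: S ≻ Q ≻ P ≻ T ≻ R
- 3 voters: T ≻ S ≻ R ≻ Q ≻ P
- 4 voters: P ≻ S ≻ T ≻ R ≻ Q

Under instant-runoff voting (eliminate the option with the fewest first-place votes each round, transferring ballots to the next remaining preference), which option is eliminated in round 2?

R

Round 1: Q 8, T 3, P 12, S 11, R 6. Eliminate T.
Round 2: Q 8, P 12, S 14, R 6. Eliminate R.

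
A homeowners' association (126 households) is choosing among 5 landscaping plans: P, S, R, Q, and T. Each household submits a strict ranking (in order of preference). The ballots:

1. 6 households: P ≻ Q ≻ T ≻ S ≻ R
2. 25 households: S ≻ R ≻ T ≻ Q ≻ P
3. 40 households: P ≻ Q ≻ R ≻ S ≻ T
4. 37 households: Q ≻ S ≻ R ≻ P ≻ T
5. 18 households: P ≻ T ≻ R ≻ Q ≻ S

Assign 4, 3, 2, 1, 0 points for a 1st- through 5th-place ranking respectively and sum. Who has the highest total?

Q

P: 6·4 + 25·0 + 40·4 + 37·1 + 18·4 = 293
S: 6·1 + 25·4 + 40·1 + 37·3 + 18·0 = 257
R: 6·0 + 25·3 + 40·2 + 37·2 + 18·2 = 265
Q: 6·3 + 25·1 + 40·3 + 37·4 + 18·1 = 329
T: 6·2 + 25·2 + 40·0 + 37·0 + 18·3 = 116
Q has the highest Borda score (329).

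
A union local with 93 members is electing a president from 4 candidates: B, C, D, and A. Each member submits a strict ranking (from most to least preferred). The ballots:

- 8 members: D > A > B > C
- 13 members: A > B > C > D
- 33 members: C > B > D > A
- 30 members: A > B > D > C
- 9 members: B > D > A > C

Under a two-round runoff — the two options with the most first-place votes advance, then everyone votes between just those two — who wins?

Round 1 first-place votes: B 9, C 33, D 8, A 43.
A and C advance.
Runoff: A is preferred to C by 60 voters; C by 33.
A wins the runoff.

A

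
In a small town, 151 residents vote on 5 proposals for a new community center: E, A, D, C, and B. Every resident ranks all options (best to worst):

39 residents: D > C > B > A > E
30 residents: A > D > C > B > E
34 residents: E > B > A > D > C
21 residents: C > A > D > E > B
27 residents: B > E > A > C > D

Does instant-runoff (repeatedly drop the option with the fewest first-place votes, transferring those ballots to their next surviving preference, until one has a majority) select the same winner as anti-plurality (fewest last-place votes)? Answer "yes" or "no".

Instant-runoff — R1 E 34, A 30, D 39, C 21, B 27 (C out); R2 E 34, A 51, D 39, B 27 (B out); R3 E 61, A 51, D 39 (D out); R4 E 61, A 90 (A winner). Winner: A.
Anti-plurality — last-place votes: E 69, A 0, D 27, C 34, B 21. Winner: A.
The two methods agree.

yes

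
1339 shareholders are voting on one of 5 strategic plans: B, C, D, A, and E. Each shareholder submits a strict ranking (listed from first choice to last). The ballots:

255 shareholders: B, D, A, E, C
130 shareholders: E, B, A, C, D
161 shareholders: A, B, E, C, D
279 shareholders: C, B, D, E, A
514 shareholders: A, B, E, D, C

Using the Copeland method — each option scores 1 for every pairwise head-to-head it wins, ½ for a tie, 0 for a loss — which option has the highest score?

A

B: beats C, D, and E; loses to A → score 3.
C: loses to B, D, A, and E → score 0.
D: beats C; loses to B, A, and E → score 1.
A: beats B, C, D, and E → score 4.
E: beats C and D; loses to B and A → score 2.
A has the best pairwise record.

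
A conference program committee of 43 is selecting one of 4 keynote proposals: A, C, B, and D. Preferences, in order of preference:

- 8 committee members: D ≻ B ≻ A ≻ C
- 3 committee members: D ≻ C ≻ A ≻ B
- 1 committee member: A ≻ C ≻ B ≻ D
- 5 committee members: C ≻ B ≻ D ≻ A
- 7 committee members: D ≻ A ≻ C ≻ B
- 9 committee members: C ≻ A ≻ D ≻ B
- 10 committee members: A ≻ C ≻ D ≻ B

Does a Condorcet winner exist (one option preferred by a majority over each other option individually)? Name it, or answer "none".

none

Checking pairwise contests:
D beats A 23–20.
A beats C 26–17.
A beats B 30–13.
C beats D 25–18.
Every option loses at least one head-to-head, so there is no Condorcet winner.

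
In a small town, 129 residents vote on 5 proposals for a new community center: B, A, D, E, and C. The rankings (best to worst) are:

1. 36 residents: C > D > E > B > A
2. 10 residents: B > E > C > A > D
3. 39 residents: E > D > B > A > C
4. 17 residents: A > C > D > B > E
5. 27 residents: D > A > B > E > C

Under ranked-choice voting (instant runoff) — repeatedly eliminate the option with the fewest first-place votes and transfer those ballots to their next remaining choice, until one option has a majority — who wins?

Round 1: B 10, A 17, D 27, E 39, C 36. Eliminate B.
Round 2: A 17, D 27, E 49, C 36. Eliminate A.
Round 3: D 27, E 49, C 53. Eliminate D.
Round 4: E 76, C 53. E has a majority.

E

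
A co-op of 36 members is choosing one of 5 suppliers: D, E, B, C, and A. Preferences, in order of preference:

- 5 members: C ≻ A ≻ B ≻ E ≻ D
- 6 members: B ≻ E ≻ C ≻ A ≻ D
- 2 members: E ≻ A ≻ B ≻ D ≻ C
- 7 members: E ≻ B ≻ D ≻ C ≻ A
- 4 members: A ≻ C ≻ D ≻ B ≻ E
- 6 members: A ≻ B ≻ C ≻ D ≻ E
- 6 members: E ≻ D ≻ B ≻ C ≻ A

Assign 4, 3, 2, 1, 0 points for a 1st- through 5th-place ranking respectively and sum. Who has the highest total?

B

D: 5·0 + 6·0 + 2·1 + 7·2 + 4·2 + 6·1 + 6·3 = 48
E: 5·1 + 6·3 + 2·4 + 7·4 + 4·0 + 6·0 + 6·4 = 83
B: 5·2 + 6·4 + 2·2 + 7·3 + 4·1 + 6·3 + 6·2 = 93
C: 5·4 + 6·2 + 2·0 + 7·1 + 4·3 + 6·2 + 6·1 = 69
A: 5·3 + 6·1 + 2·3 + 7·0 + 4·4 + 6·4 + 6·0 = 67
B has the highest Borda score (93).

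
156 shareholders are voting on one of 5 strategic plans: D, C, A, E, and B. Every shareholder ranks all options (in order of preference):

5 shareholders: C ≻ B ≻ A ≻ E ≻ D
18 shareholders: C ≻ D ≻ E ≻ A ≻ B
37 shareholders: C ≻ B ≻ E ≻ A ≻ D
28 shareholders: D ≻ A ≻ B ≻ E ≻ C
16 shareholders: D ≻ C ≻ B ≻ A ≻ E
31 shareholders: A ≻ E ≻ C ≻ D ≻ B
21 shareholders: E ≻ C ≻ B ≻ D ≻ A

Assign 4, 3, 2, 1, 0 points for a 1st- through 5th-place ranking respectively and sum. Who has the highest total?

D: 5·0 + 18·3 + 37·0 + 28·4 + 16·4 + 31·1 + 21·1 = 282
C: 5·4 + 18·4 + 37·4 + 28·0 + 16·3 + 31·2 + 21·3 = 413
A: 5·2 + 18·1 + 37·1 + 28·3 + 16·1 + 31·4 + 21·0 = 289
E: 5·1 + 18·2 + 37·2 + 28·1 + 16·0 + 31·3 + 21·4 = 320
B: 5·3 + 18·0 + 37·3 + 28·2 + 16·2 + 31·0 + 21·2 = 256
C has the highest Borda score (413).

C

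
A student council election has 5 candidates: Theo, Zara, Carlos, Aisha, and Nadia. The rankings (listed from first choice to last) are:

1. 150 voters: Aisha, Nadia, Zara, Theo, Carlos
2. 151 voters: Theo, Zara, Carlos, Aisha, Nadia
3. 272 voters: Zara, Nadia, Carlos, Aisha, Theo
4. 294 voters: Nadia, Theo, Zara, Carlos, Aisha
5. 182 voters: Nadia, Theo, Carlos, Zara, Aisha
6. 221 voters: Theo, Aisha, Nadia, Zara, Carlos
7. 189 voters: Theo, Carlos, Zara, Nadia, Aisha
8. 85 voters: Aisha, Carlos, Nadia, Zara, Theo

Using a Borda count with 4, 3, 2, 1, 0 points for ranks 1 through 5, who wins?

Nadia

Theo: 150·1 + 151·4 + 272·0 + 294·3 + 182·3 + 221·4 + 189·4 + 85·0 = 3822
Zara: 150·2 + 151·3 + 272·4 + 294·2 + 182·1 + 221·1 + 189·2 + 85·1 = 3295
Carlos: 150·0 + 151·2 + 272·2 + 294·1 + 182·2 + 221·0 + 189·3 + 85·3 = 2326
Aisha: 150·4 + 151·1 + 272·1 + 294·0 + 182·0 + 221·3 + 189·0 + 85·4 = 2026
Nadia: 150·3 + 151·0 + 272·3 + 294·4 + 182·4 + 221·2 + 189·1 + 85·2 = 3971
Nadia has the highest Borda score (3971).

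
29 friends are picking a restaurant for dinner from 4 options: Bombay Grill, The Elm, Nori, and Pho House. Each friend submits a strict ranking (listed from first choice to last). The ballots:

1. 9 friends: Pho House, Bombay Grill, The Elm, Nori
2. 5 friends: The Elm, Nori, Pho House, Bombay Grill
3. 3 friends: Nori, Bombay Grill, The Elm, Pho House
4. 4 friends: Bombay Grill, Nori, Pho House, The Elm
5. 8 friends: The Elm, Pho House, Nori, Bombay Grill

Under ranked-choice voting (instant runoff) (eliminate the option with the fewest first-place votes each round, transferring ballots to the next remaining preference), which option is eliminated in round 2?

Bombay Grill

Round 1: Bombay Grill 4, The Elm 13, Nori 3, Pho House 9. Eliminate Nori.
Round 2: Bombay Grill 7, The Elm 13, Pho House 9. Eliminate Bombay Grill.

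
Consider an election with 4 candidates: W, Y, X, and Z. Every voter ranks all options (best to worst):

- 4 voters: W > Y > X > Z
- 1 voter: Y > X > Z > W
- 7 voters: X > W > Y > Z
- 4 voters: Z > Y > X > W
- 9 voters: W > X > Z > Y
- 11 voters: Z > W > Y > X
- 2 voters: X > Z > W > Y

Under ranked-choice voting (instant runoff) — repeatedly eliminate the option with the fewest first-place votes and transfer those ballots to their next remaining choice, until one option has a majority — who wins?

W

Round 1: W 13, Y 1, X 9, Z 15. Eliminate Y.
Round 2: W 13, X 10, Z 15. Eliminate X.
Round 3: W 20, Z 18. W has a majority.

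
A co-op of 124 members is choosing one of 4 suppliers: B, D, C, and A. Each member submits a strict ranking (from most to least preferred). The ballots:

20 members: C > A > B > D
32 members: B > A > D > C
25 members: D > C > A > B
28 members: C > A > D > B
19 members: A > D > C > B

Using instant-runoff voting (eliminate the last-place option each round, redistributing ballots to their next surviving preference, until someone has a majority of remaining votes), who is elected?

Round 1: B 32, D 25, C 48, A 19. Eliminate A.
Round 2: B 32, D 44, C 48. Eliminate B.
Round 3: D 76, C 48. D has a majority.

D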